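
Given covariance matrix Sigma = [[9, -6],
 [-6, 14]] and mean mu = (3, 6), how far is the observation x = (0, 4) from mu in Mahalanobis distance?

Step 1 — centre the observation: (x - mu) = (-3, -2).

Step 2 — invert Sigma. det(Sigma) = 9·14 - (-6)² = 90.
  Sigma^{-1} = (1/det) · [[d, -b], [-b, a]] = [[0.1556, 0.0667],
 [0.0667, 0.1]].

Step 3 — form the quadratic (x - mu)^T · Sigma^{-1} · (x - mu):
  Sigma^{-1} · (x - mu) = (-0.6, -0.4).
  (x - mu)^T · [Sigma^{-1} · (x - mu)] = (-3)·(-0.6) + (-2)·(-0.4) = 2.6.

Step 4 — take square root: d = √(2.6) ≈ 1.6125.

d(x, mu) = √(2.6) ≈ 1.6125


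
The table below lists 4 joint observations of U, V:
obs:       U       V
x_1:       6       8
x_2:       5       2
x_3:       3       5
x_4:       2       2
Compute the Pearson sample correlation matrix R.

Step 1 — column means:
  mean(U) = (6 + 5 + 3 + 2) / 4 = 16/4 = 4
  mean(V) = (8 + 2 + 5 + 2) / 4 = 17/4 = 4.25

Step 2 — sample variances and covariances s[i,j] = (1/(n-1)) · Σ_k (x_{k,i} - mean_i) · (x_{k,j} - mean_j), with n-1 = 3:
  s[U,U] = ((2)·(2) + (1)·(1) + (-1)·(-1) + (-2)·(-2)) / 3 = 10/3 = 3.3333
  s[U,V] = ((2)·(3.75) + (1)·(-2.25) + (-1)·(0.75) + (-2)·(-2.25)) / 3 = 9/3 = 3
  s[V,V] = ((3.75)·(3.75) + (-2.25)·(-2.25) + (0.75)·(0.75) + (-2.25)·(-2.25)) / 3 = 24.75/3 = 8.25
  Sample standard deviations s_i = √(s[i,i]):
  s(U) = √(3.3333) = 1.8257
  s(V) = √(8.25) = 2.8723

Step 3 — r_{ij} = s_{ij} / (s_i · s_j):
  r[U,U] = 1 (diagonal).
  r[U,V] = 3 / (1.8257 · 2.8723) = 3 / 5.244 = 0.5721
  r[V,V] = 1 (diagonal).

R is symmetric with unit diagonal. Assembling:

R = [[1, 0.5721],
 [0.5721, 1]]


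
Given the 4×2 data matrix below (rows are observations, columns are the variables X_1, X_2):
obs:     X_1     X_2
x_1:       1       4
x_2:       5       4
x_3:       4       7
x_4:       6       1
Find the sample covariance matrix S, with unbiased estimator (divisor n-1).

Step 1 — column means:
  mean(X_1) = (1 + 5 + 4 + 6) / 4 = 16/4 = 4
  mean(X_2) = (4 + 4 + 7 + 1) / 4 = 16/4 = 4

Step 2 — sample covariance S[i,j] = (1/(n-1)) · Σ_k (x_{k,i} - mean_i) · (x_{k,j} - mean_j), with n-1 = 3.
  S[X_1,X_1] = ((-3)·(-3) + (1)·(1) + (0)·(0) + (2)·(2)) / 3 = 14/3 = 4.6667
  S[X_1,X_2] = ((-3)·(0) + (1)·(0) + (0)·(3) + (2)·(-3)) / 3 = -6/3 = -2
  S[X_2,X_2] = ((0)·(0) + (0)·(0) + (3)·(3) + (-3)·(-3)) / 3 = 18/3 = 6

S is symmetric (S[j,i] = S[i,j]). Assembling:

S = [[4.6667, -2],
 [-2, 6]]


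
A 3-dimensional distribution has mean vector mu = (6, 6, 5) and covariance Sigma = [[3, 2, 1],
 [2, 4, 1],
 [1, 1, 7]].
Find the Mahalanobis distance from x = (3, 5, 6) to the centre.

Step 1 — centre the observation: (x - mu) = (-3, -1, 1).

Step 2 — invert Sigma (cofactor / det for 3×3, or solve directly):
  Sigma^{-1} = [[0.5094, -0.2453, -0.0377],
 [-0.2453, 0.3774, -0.0189],
 [-0.0377, -0.0189, 0.1509]].

Step 3 — form the quadratic (x - mu)^T · Sigma^{-1} · (x - mu):
  Sigma^{-1} · (x - mu) = (-1.3208, 0.3396, 0.283).
  (x - mu)^T · [Sigma^{-1} · (x - mu)] = (-3)·(-1.3208) + (-1)·(0.3396) + (1)·(0.283) = 3.9057.

Step 4 — take square root: d = √(3.9057) ≈ 1.9763.

d(x, mu) = √(3.9057) ≈ 1.9763


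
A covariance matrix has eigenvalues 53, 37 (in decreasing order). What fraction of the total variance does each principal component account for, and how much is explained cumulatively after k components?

Step 1 — total variance = trace(Sigma) = Σ λ_i = 53 + 37 = 90.

Step 2 — fraction explained by component i = λ_i / Σ λ:
  PC1: 53/90 = 0.5889
  PC2: 37/90 = 0.4111

Step 3 — cumulative fraction after k components = (λ_1 + ... + λ_k) / Σ λ:
  k = 1: 53/90 = 0.5889
  k = 2: (53 + 37)/90 = 90/90 = 1

Summary (fraction, with percent):

explained: PC1 0.5889 (58.89%), PC2 0.4111 (41.11%);  cumulative: 0.5889, 1


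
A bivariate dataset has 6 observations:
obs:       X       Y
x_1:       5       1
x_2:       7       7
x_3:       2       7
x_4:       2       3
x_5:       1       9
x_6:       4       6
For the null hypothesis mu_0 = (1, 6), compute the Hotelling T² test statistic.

Step 1 — sample mean vector:
  mean(X) = (5 + 7 + 2 + 2 + 1 + 4) / 6 = 21/6 = 3.5
  mean(Y) = (1 + 7 + 7 + 3 + 9 + 6) / 6 = 33/6 = 5.5
  x̄ = (3.5, 5.5),  deviation x̄ - mu_0 = (3.5, 5.5) - (1, 6) = (2.5, -0.5).

Step 2 — sample covariance matrix, S[i,j] = (1/(n-1)) · Σ_k (x_{k,i} - mean_i) · (x_{k,j} - mean_j), divisor n-1 = 5:
  S[X,X] = ((1.5)·(1.5) + (3.5)·(3.5) + (-1.5)·(-1.5) + (-1.5)·(-1.5) + (-2.5)·(-2.5) + (0.5)·(0.5)) / 5 = 25.5/5 = 5.1
  S[X,Y] = ((1.5)·(-4.5) + (3.5)·(1.5) + (-1.5)·(1.5) + (-1.5)·(-2.5) + (-2.5)·(3.5) + (0.5)·(0.5)) / 5 = -8.5/5 = -1.7
  S[Y,Y] = ((-4.5)·(-4.5) + (1.5)·(1.5) + (1.5)·(1.5) + (-2.5)·(-2.5) + (3.5)·(3.5) + (0.5)·(0.5)) / 5 = 43.5/5 = 8.7
  S = [[5.1, -1.7],
 [-1.7, 8.7]].

Step 3 — invert S. det(S) = 5.1·8.7 - (-1.7)² = 41.48.
  S^{-1} = (1/det) · [[d, -b], [-b, a]] = [[0.2097, 0.041],
 [0.041, 0.123]].

Step 4 — quadratic form (x̄ - mu_0)^T · S^{-1} · (x̄ - mu_0):
  S^{-1} · (x̄ - mu_0) = (0.5039, 0.041),
  (x̄ - mu_0)^T · [...] = (2.5)·(0.5039) + (-0.5)·(0.041) = 1.2392.

Step 5 — scale by n: T² = 6 · 1.2392 = 7.4349.

T² ≈ 7.4349


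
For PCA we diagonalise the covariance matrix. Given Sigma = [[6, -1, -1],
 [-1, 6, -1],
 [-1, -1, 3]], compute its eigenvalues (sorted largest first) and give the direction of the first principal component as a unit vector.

Step 1 — characteristic polynomial p(λ) = det(λI - Sigma) = λ³ - tr·λ² + c_1·λ - det, where tr = trace, c_1 = sum of the principal 2×2 minors, det = det(Sigma):
  tr = 6 + 6 + 3 = 15,
  c_1 = (6·6 - (-1)²) + (6·3 - (-1)²) + (6·3 - (-1)²) = 35 + 17 + 17 = 69,
  det = 6·(6·3 - (-1)²) - (-1)·((-1)·3 - (-1)·(-1)) + (-1)·((-1)·(-1) - 6·(-1)) = 6·(17) - (-1)·(-4) + (-1)·(7) = 91.
  So p(λ) = λ³ - 15λ² + 69λ - 91.
Step 2 — look for an integer root (rational root theorem: any rational root is an integer divisor of 91). Testing λ = 7:
  p(7) = 343 - 735 + 483 - 91 = 0  ✓
  Dividing out (λ - 7): p(λ) = (λ - 7)(λ² - 8λ + 13).
Step 3 — remaining eigenvalues from the quadratic λ² - 8λ + 13 = 0:
  Δ = 8² - 4·13 = 64 - 52 = 12,  λ = (8 ± √12)/2 = (8 ± 3.4641)/2 ≈ 5.7321 or 2.2679.
  Sorted: λ_1 = 7,  λ_2 = 5.7321,  λ_3 = 2.2679  (check: sum = 15 = tr ✓).

Step 4 — unit eigenvector for λ_1 = 7: v spans the null space of (Sigma - λ_1 I), whose rows are
  r_1 = (-1, -1, -1),  r_2 = (-1, -1, -1),  r_3 = (-1, -1, -4).
  v is orthogonal to every row, so take v ∝ r_1 × r_3 = ((-1)·(-4) - (-1)·(-1), (-1)·(-1) - (-1)·(-4), (-1)·(-1) - (-1)·(-1)) = (3, -3, 0).
  Rescale (divide by 3): u = (1, -1, 0).
  ||u|| = √((1)² + (-1)² + (0)²) = √(2) ≈ 1.4142,  v_1 = u/||u|| ≈ (0.7071, -0.7071, 0) (||v_1|| = 1).

λ_1 = 7,  λ_2 = 5.7321,  λ_3 = 2.2679;  v_1 ≈ (0.7071, -0.7071, 0)


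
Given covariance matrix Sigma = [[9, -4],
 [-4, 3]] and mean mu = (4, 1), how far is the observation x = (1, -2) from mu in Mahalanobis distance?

Step 1 — centre the observation: (x - mu) = (-3, -3).

Step 2 — invert Sigma. det(Sigma) = 9·3 - (-4)² = 11.
  Sigma^{-1} = (1/det) · [[d, -b], [-b, a]] = [[0.2727, 0.3636],
 [0.3636, 0.8182]].

Step 3 — form the quadratic (x - mu)^T · Sigma^{-1} · (x - mu):
  Sigma^{-1} · (x - mu) = (-1.9091, -3.5455).
  (x - mu)^T · [Sigma^{-1} · (x - mu)] = (-3)·(-1.9091) + (-3)·(-3.5455) = 16.3636.

Step 4 — take square root: d = √(16.3636) ≈ 4.0452.

d(x, mu) = √(16.3636) ≈ 4.0452


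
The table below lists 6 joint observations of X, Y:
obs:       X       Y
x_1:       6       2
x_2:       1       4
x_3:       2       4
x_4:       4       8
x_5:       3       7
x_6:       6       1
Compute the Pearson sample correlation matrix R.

Step 1 — column means:
  mean(X) = (6 + 1 + 2 + 4 + 3 + 6) / 6 = 22/6 = 3.6667
  mean(Y) = (2 + 4 + 4 + 8 + 7 + 1) / 6 = 26/6 = 4.3333

Step 2 — sample variances and covariances s[i,j] = (1/(n-1)) · Σ_k (x_{k,i} - mean_i) · (x_{k,j} - mean_j), with n-1 = 5:
  s[X,X] = ((2.3333)·(2.3333) + (-2.6667)·(-2.6667) + (-1.6667)·(-1.6667) + (0.3333)·(0.3333) + (-0.6667)·(-0.6667) + (2.3333)·(2.3333)) / 5 = 21.3333/5 = 4.2667
  s[X,Y] = ((2.3333)·(-2.3333) + (-2.6667)·(-0.3333) + (-1.6667)·(-0.3333) + (0.3333)·(3.6667) + (-0.6667)·(2.6667) + (2.3333)·(-3.3333)) / 5 = -12.3333/5 = -2.4667
  s[Y,Y] = ((-2.3333)·(-2.3333) + (-0.3333)·(-0.3333) + (-0.3333)·(-0.3333) + (3.6667)·(3.6667) + (2.6667)·(2.6667) + (-3.3333)·(-3.3333)) / 5 = 37.3333/5 = 7.4667
  Sample standard deviations s_i = √(s[i,i]):
  s(X) = √(4.2667) = 2.0656
  s(Y) = √(7.4667) = 2.7325

Step 3 — r_{ij} = s_{ij} / (s_i · s_j):
  r[X,X] = 1 (diagonal).
  r[X,Y] = -2.4667 / (2.0656 · 2.7325) = -2.4667 / 5.6443 = -0.437
  r[Y,Y] = 1 (diagonal).

R is symmetric with unit diagonal. Assembling:

R = [[1, -0.437],
 [-0.437, 1]]


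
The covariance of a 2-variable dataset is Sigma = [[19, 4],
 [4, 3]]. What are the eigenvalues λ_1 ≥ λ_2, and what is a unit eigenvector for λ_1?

Step 1 — characteristic polynomial of 2×2 Sigma:
  det(Sigma - λI) = λ² - trace · λ + det = 0.
  trace = 19 + 3 = 22, det = 19·3 - (4)² = 41.
Step 2 — discriminant:
  Δ = trace² - 4·det = 484 - 164 = 320.
Step 3 — eigenvalues:
  λ = (trace ± √Δ)/2 = (22 ± 17.8885)/2,
  λ_1 = 19.9443,  λ_2 = 2.0557.

Step 4 — unit eigenvector for λ_1: solve (Sigma - λ_1 I)v = 0. First row:
  (19 - 19.9443)·v_x + (4)·v_y = 0, i.e. (-0.9443)·v_x + (4)·v_y = 0,
  so v ∝ (b, λ_1 - a) = (4, 0.9443) = u.
  ||u|| = √((4)² + (0.9443)²) = √(16.8916) ≈ 4.1099,
  v_1 = u/||u|| ≈ (0.9732, 0.2298) (||v_1|| = 1).

λ_1 = 19.9443,  λ_2 = 2.0557;  v_1 ≈ (0.9732, 0.2298)


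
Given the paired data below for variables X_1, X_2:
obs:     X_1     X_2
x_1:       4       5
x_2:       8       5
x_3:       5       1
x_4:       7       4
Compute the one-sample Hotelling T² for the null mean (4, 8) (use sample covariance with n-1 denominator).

Step 1 — sample mean vector:
  mean(X_1) = (4 + 8 + 5 + 7) / 4 = 24/4 = 6
  mean(X_2) = (5 + 5 + 1 + 4) / 4 = 15/4 = 3.75
  x̄ = (6, 3.75),  deviation x̄ - mu_0 = (6, 3.75) - (4, 8) = (2, -4.25).

Step 2 — sample covariance matrix, S[i,j] = (1/(n-1)) · Σ_k (x_{k,i} - mean_i) · (x_{k,j} - mean_j), divisor n-1 = 3:
  S[X_1,X_1] = ((-2)·(-2) + (2)·(2) + (-1)·(-1) + (1)·(1)) / 3 = 10/3 = 3.3333
  S[X_1,X_2] = ((-2)·(1.25) + (2)·(1.25) + (-1)·(-2.75) + (1)·(0.25)) / 3 = 3/3 = 1
  S[X_2,X_2] = ((1.25)·(1.25) + (1.25)·(1.25) + (-2.75)·(-2.75) + (0.25)·(0.25)) / 3 = 10.75/3 = 3.5833
  S = [[3.3333, 1],
 [1, 3.5833]].

Step 3 — invert S. det(S) = 3.3333·3.5833 - (1)² = 10.9444.
  S^{-1} = (1/det) · [[d, -b], [-b, a]] = [[0.3274, -0.0914],
 [-0.0914, 0.3046]].

Step 4 — quadratic form (x̄ - mu_0)^T · S^{-1} · (x̄ - mu_0):
  S^{-1} · (x̄ - mu_0) = (1.0431, -1.4772),
  (x̄ - mu_0)^T · [...] = (2)·(1.0431) + (-4.25)·(-1.4772) = 8.3642.

Step 5 — scale by n: T² = 4 · 8.3642 = 33.4569.

T² ≈ 33.4569


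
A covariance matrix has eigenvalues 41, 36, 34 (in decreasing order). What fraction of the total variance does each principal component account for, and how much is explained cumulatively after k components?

Step 1 — total variance = trace(Sigma) = Σ λ_i = 41 + 36 + 34 = 111.

Step 2 — fraction explained by component i = λ_i / Σ λ:
  PC1: 41/111 = 0.3694
  PC2: 36/111 = 0.3243
  PC3: 34/111 = 0.3063

Step 3 — cumulative fraction after k components = (λ_1 + ... + λ_k) / Σ λ:
  k = 1: 41/111 = 0.3694
  k = 2: (41 + 36)/111 = 77/111 = 0.6937
  k = 3: (41 + 36 + 34)/111 = 111/111 = 1

Summary (fraction, with percent):

explained: PC1 0.3694 (36.94%), PC2 0.3243 (32.43%), PC3 0.3063 (30.63%);  cumulative: 0.3694, 0.6937, 1


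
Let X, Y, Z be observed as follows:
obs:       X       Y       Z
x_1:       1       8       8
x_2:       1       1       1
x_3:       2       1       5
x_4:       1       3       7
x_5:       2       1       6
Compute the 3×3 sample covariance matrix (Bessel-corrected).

Step 1 — column means:
  mean(X) = (1 + 1 + 2 + 1 + 2) / 5 = 7/5 = 1.4
  mean(Y) = (8 + 1 + 1 + 3 + 1) / 5 = 14/5 = 2.8
  mean(Z) = (8 + 1 + 5 + 7 + 6) / 5 = 27/5 = 5.4

Step 2 — sample covariance S[i,j] = (1/(n-1)) · Σ_k (x_{k,i} - mean_i) · (x_{k,j} - mean_j), with n-1 = 4.
  S[X,X] = ((-0.4)·(-0.4) + (-0.4)·(-0.4) + (0.6)·(0.6) + (-0.4)·(-0.4) + (0.6)·(0.6)) / 4 = 1.2/4 = 0.3
  S[X,Y] = ((-0.4)·(5.2) + (-0.4)·(-1.8) + (0.6)·(-1.8) + (-0.4)·(0.2) + (0.6)·(-1.8)) / 4 = -3.6/4 = -0.9
  S[X,Z] = ((-0.4)·(2.6) + (-0.4)·(-4.4) + (0.6)·(-0.4) + (-0.4)·(1.6) + (0.6)·(0.6)) / 4 = 0.2/4 = 0.05
  S[Y,Y] = ((5.2)·(5.2) + (-1.8)·(-1.8) + (-1.8)·(-1.8) + (0.2)·(0.2) + (-1.8)·(-1.8)) / 4 = 36.8/4 = 9.2
  S[Y,Z] = ((5.2)·(2.6) + (-1.8)·(-4.4) + (-1.8)·(-0.4) + (0.2)·(1.6) + (-1.8)·(0.6)) / 4 = 21.4/4 = 5.35
  S[Z,Z] = ((2.6)·(2.6) + (-4.4)·(-4.4) + (-0.4)·(-0.4) + (1.6)·(1.6) + (0.6)·(0.6)) / 4 = 29.2/4 = 7.3

S is symmetric (S[j,i] = S[i,j]). Assembling:

S = [[0.3, -0.9, 0.05],
 [-0.9, 9.2, 5.35],
 [0.05, 5.35, 7.3]]


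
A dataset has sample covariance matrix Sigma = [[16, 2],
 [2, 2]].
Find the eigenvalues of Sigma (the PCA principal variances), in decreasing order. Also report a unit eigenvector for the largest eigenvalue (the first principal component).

Step 1 — characteristic polynomial of 2×2 Sigma:
  det(Sigma - λI) = λ² - trace · λ + det = 0.
  trace = 16 + 2 = 18, det = 16·2 - (2)² = 28.
Step 2 — discriminant:
  Δ = trace² - 4·det = 324 - 112 = 212.
Step 3 — eigenvalues:
  λ = (trace ± √Δ)/2 = (18 ± 14.5602)/2,
  λ_1 = 16.2801,  λ_2 = 1.7199.

Step 4 — unit eigenvector for λ_1: solve (Sigma - λ_1 I)v = 0. First row:
  (16 - 16.2801)·v_x + (2)·v_y = 0, i.e. (-0.2801)·v_x + (2)·v_y = 0,
  so v ∝ (b, λ_1 - a) = (2, 0.2801) = u.
  ||u|| = √((2)² + (0.2801)²) = √(4.0785) ≈ 2.0195,
  v_1 = u/||u|| ≈ (0.9903, 0.1387) (||v_1|| = 1).

λ_1 = 16.2801,  λ_2 = 1.7199;  v_1 ≈ (0.9903, 0.1387)


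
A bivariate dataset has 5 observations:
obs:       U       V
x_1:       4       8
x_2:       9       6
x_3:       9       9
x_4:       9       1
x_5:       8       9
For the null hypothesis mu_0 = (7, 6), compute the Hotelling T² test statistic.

Step 1 — sample mean vector:
  mean(U) = (4 + 9 + 9 + 9 + 8) / 5 = 39/5 = 7.8
  mean(V) = (8 + 6 + 9 + 1 + 9) / 5 = 33/5 = 6.6
  x̄ = (7.8, 6.6),  deviation x̄ - mu_0 = (7.8, 6.6) - (7, 6) = (0.8, 0.6).

Step 2 — sample covariance matrix, S[i,j] = (1/(n-1)) · Σ_k (x_{k,i} - mean_i) · (x_{k,j} - mean_j), divisor n-1 = 4:
  S[U,U] = ((-3.8)·(-3.8) + (1.2)·(1.2) + (1.2)·(1.2) + (1.2)·(1.2) + (0.2)·(0.2)) / 4 = 18.8/4 = 4.7
  S[U,V] = ((-3.8)·(1.4) + (1.2)·(-0.6) + (1.2)·(2.4) + (1.2)·(-5.6) + (0.2)·(2.4)) / 4 = -9.4/4 = -2.35
  S[V,V] = ((1.4)·(1.4) + (-0.6)·(-0.6) + (2.4)·(2.4) + (-5.6)·(-5.6) + (2.4)·(2.4)) / 4 = 45.2/4 = 11.3
  S = [[4.7, -2.35],
 [-2.35, 11.3]].

Step 3 — invert S. det(S) = 4.7·11.3 - (-2.35)² = 47.5875.
  S^{-1} = (1/det) · [[d, -b], [-b, a]] = [[0.2375, 0.0494],
 [0.0494, 0.0988]].

Step 4 — quadratic form (x̄ - mu_0)^T · S^{-1} · (x̄ - mu_0):
  S^{-1} · (x̄ - mu_0) = (0.2196, 0.0988),
  (x̄ - mu_0)^T · [...] = (0.8)·(0.2196) + (0.6)·(0.0988) = 0.2349.

Step 5 — scale by n: T² = 5 · 0.2349 = 1.1747.

T² ≈ 1.1747


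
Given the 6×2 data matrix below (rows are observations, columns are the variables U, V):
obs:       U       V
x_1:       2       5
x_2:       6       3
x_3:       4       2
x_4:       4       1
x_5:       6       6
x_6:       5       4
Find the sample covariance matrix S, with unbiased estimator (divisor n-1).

Step 1 — column means:
  mean(U) = (2 + 6 + 4 + 4 + 6 + 5) / 6 = 27/6 = 4.5
  mean(V) = (5 + 3 + 2 + 1 + 6 + 4) / 6 = 21/6 = 3.5

Step 2 — sample covariance S[i,j] = (1/(n-1)) · Σ_k (x_{k,i} - mean_i) · (x_{k,j} - mean_j), with n-1 = 5.
  S[U,U] = ((-2.5)·(-2.5) + (1.5)·(1.5) + (-0.5)·(-0.5) + (-0.5)·(-0.5) + (1.5)·(1.5) + (0.5)·(0.5)) / 5 = 11.5/5 = 2.3
  S[U,V] = ((-2.5)·(1.5) + (1.5)·(-0.5) + (-0.5)·(-1.5) + (-0.5)·(-2.5) + (1.5)·(2.5) + (0.5)·(0.5)) / 5 = 1.5/5 = 0.3
  S[V,V] = ((1.5)·(1.5) + (-0.5)·(-0.5) + (-1.5)·(-1.5) + (-2.5)·(-2.5) + (2.5)·(2.5) + (0.5)·(0.5)) / 5 = 17.5/5 = 3.5

S is symmetric (S[j,i] = S[i,j]). Assembling:

S = [[2.3, 0.3],
 [0.3, 3.5]]


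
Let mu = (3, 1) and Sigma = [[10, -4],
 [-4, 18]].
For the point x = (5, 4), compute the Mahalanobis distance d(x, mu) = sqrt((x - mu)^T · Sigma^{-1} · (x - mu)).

Step 1 — centre the observation: (x - mu) = (2, 3).

Step 2 — invert Sigma. det(Sigma) = 10·18 - (-4)² = 164.
  Sigma^{-1} = (1/det) · [[d, -b], [-b, a]] = [[0.1098, 0.0244],
 [0.0244, 0.061]].

Step 3 — form the quadratic (x - mu)^T · Sigma^{-1} · (x - mu):
  Sigma^{-1} · (x - mu) = (0.2927, 0.2317).
  (x - mu)^T · [Sigma^{-1} · (x - mu)] = (2)·(0.2927) + (3)·(0.2317) = 1.2805.

Step 4 — take square root: d = √(1.2805) ≈ 1.1316.

d(x, mu) = √(1.2805) ≈ 1.1316


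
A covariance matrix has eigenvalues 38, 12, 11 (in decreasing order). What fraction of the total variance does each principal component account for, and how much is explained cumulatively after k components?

Step 1 — total variance = trace(Sigma) = Σ λ_i = 38 + 12 + 11 = 61.

Step 2 — fraction explained by component i = λ_i / Σ λ:
  PC1: 38/61 = 0.623
  PC2: 12/61 = 0.1967
  PC3: 11/61 = 0.1803

Step 3 — cumulative fraction after k components = (λ_1 + ... + λ_k) / Σ λ:
  k = 1: 38/61 = 0.623
  k = 2: (38 + 12)/61 = 50/61 = 0.8197
  k = 3: (38 + 12 + 11)/61 = 61/61 = 1

Summary (fraction, with percent):

explained: PC1 0.623 (62.3%), PC2 0.1967 (19.67%), PC3 0.1803 (18.03%);  cumulative: 0.623, 0.8197, 1


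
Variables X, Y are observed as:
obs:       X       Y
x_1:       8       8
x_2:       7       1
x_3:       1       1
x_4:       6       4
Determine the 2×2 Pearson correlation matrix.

Step 1 — column means:
  mean(X) = (8 + 7 + 1 + 6) / 4 = 22/4 = 5.5
  mean(Y) = (8 + 1 + 1 + 4) / 4 = 14/4 = 3.5

Step 2 — sample variances and covariances s[i,j] = (1/(n-1)) · Σ_k (x_{k,i} - mean_i) · (x_{k,j} - mean_j), with n-1 = 3:
  s[X,X] = ((2.5)·(2.5) + (1.5)·(1.5) + (-4.5)·(-4.5) + (0.5)·(0.5)) / 3 = 29/3 = 9.6667
  s[X,Y] = ((2.5)·(4.5) + (1.5)·(-2.5) + (-4.5)·(-2.5) + (0.5)·(0.5)) / 3 = 19/3 = 6.3333
  s[Y,Y] = ((4.5)·(4.5) + (-2.5)·(-2.5) + (-2.5)·(-2.5) + (0.5)·(0.5)) / 3 = 33/3 = 11
  Sample standard deviations s_i = √(s[i,i]):
  s(X) = √(9.6667) = 3.1091
  s(Y) = √(11) = 3.3166

Step 3 — r_{ij} = s_{ij} / (s_i · s_j):
  r[X,X] = 1 (diagonal).
  r[X,Y] = 6.3333 / (3.1091 · 3.3166) = 6.3333 / 10.3118 = 0.6142
  r[Y,Y] = 1 (diagonal).

R is symmetric with unit diagonal. Assembling:

R = [[1, 0.6142],
 [0.6142, 1]]


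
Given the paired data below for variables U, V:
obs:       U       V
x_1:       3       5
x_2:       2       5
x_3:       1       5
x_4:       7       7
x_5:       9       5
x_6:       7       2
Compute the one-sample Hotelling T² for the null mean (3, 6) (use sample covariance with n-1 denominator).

Step 1 — sample mean vector:
  mean(U) = (3 + 2 + 1 + 7 + 9 + 7) / 6 = 29/6 = 4.8333
  mean(V) = (5 + 5 + 5 + 7 + 5 + 2) / 6 = 29/6 = 4.8333
  x̄ = (4.8333, 4.8333),  deviation x̄ - mu_0 = (4.8333, 4.8333) - (3, 6) = (1.8333, -1.1667).

Step 2 — sample covariance matrix, S[i,j] = (1/(n-1)) · Σ_k (x_{k,i} - mean_i) · (x_{k,j} - mean_j), divisor n-1 = 5:
  S[U,U] = ((-1.8333)·(-1.8333) + (-2.8333)·(-2.8333) + (-3.8333)·(-3.8333) + (2.1667)·(2.1667) + (4.1667)·(4.1667) + (2.1667)·(2.1667)) / 5 = 52.8333/5 = 10.5667
  S[U,V] = ((-1.8333)·(0.1667) + (-2.8333)·(0.1667) + (-3.8333)·(0.1667) + (2.1667)·(2.1667) + (4.1667)·(0.1667) + (2.1667)·(-2.8333)) / 5 = -2.1667/5 = -0.4333
  S[V,V] = ((0.1667)·(0.1667) + (0.1667)·(0.1667) + (0.1667)·(0.1667) + (2.1667)·(2.1667) + (0.1667)·(0.1667) + (-2.8333)·(-2.8333)) / 5 = 12.8333/5 = 2.5667
  S = [[10.5667, -0.4333],
 [-0.4333, 2.5667]].

Step 3 — invert S. det(S) = 10.5667·2.5667 - (-0.4333)² = 26.9333.
  S^{-1} = (1/det) · [[d, -b], [-b, a]] = [[0.0953, 0.0161],
 [0.0161, 0.3923]].

Step 4 — quadratic form (x̄ - mu_0)^T · S^{-1} · (x̄ - mu_0):
  S^{-1} · (x̄ - mu_0) = (0.1559, -0.4282),
  (x̄ - mu_0)^T · [...] = (1.8333)·(0.1559) + (-1.1667)·(-0.4282) = 0.7855.

Step 5 — scale by n: T² = 6 · 0.7855 = 4.7129.

T² ≈ 4.7129


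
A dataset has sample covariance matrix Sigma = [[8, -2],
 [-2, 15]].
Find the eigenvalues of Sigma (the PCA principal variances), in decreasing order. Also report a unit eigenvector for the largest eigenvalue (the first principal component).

Step 1 — characteristic polynomial of 2×2 Sigma:
  det(Sigma - λI) = λ² - trace · λ + det = 0.
  trace = 8 + 15 = 23, det = 8·15 - (-2)² = 116.
Step 2 — discriminant:
  Δ = trace² - 4·det = 529 - 464 = 65.
Step 3 — eigenvalues:
  λ = (trace ± √Δ)/2 = (23 ± 8.0623)/2,
  λ_1 = 15.5311,  λ_2 = 7.4689.

Step 4 — unit eigenvector for λ_1: solve (Sigma - λ_1 I)v = 0. First row:
  (8 - 15.5311)·v_x + (-2)·v_y = 0, i.e. (-7.5311)·v_x + (-2)·v_y = 0,
  so v ∝ (b, λ_1 - a) = (-2, 7.5311); multiply by -1 so the first entry is positive: u = (2, -7.5311).
  ||u|| = √((2)² + (-7.5311)²) = √(60.7179) ≈ 7.7922,
  v_1 = u/||u|| ≈ (0.2567, -0.9665) (||v_1|| = 1).

λ_1 = 15.5311,  λ_2 = 7.4689;  v_1 ≈ (0.2567, -0.9665)


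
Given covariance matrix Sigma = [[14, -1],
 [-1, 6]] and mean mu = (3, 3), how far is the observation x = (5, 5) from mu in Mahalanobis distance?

Step 1 — centre the observation: (x - mu) = (2, 2).

Step 2 — invert Sigma. det(Sigma) = 14·6 - (-1)² = 83.
  Sigma^{-1} = (1/det) · [[d, -b], [-b, a]] = [[0.0723, 0.012],
 [0.012, 0.1687]].

Step 3 — form the quadratic (x - mu)^T · Sigma^{-1} · (x - mu):
  Sigma^{-1} · (x - mu) = (0.1687, 0.3614).
  (x - mu)^T · [Sigma^{-1} · (x - mu)] = (2)·(0.1687) + (2)·(0.3614) = 1.0602.

Step 4 — take square root: d = √(1.0602) ≈ 1.0297.

d(x, mu) = √(1.0602) ≈ 1.0297


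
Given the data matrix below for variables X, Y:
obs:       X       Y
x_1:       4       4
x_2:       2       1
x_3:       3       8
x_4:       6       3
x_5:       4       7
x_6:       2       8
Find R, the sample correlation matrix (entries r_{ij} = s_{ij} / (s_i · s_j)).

Step 1 — column means:
  mean(X) = (4 + 2 + 3 + 6 + 4 + 2) / 6 = 21/6 = 3.5
  mean(Y) = (4 + 1 + 8 + 3 + 7 + 8) / 6 = 31/6 = 5.1667

Step 2 — sample variances and covariances s[i,j] = (1/(n-1)) · Σ_k (x_{k,i} - mean_i) · (x_{k,j} - mean_j), with n-1 = 5:
  s[X,X] = ((0.5)·(0.5) + (-1.5)·(-1.5) + (-0.5)·(-0.5) + (2.5)·(2.5) + (0.5)·(0.5) + (-1.5)·(-1.5)) / 5 = 11.5/5 = 2.3
  s[X,Y] = ((0.5)·(-1.1667) + (-1.5)·(-4.1667) + (-0.5)·(2.8333) + (2.5)·(-2.1667) + (0.5)·(1.8333) + (-1.5)·(2.8333)) / 5 = -4.5/5 = -0.9
  s[Y,Y] = ((-1.1667)·(-1.1667) + (-4.1667)·(-4.1667) + (2.8333)·(2.8333) + (-2.1667)·(-2.1667) + (1.8333)·(1.8333) + (2.8333)·(2.8333)) / 5 = 42.8333/5 = 8.5667
  Sample standard deviations s_i = √(s[i,i]):
  s(X) = √(2.3) = 1.5166
  s(Y) = √(8.5667) = 2.9269

Step 3 — r_{ij} = s_{ij} / (s_i · s_j):
  r[X,X] = 1 (diagonal).
  r[X,Y] = -0.9 / (1.5166 · 2.9269) = -0.9 / 4.4388 = -0.2028
  r[Y,Y] = 1 (diagonal).

R is symmetric with unit diagonal. Assembling:

R = [[1, -0.2028],
 [-0.2028, 1]]


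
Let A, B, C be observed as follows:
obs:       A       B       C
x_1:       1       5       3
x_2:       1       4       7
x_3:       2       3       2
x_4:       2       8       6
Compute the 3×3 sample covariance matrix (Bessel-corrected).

Step 1 — column means:
  mean(A) = (1 + 1 + 2 + 2) / 4 = 6/4 = 1.5
  mean(B) = (5 + 4 + 3 + 8) / 4 = 20/4 = 5
  mean(C) = (3 + 7 + 2 + 6) / 4 = 18/4 = 4.5

Step 2 — sample covariance S[i,j] = (1/(n-1)) · Σ_k (x_{k,i} - mean_i) · (x_{k,j} - mean_j), with n-1 = 3.
  S[A,A] = ((-0.5)·(-0.5) + (-0.5)·(-0.5) + (0.5)·(0.5) + (0.5)·(0.5)) / 3 = 1/3 = 0.3333
  S[A,B] = ((-0.5)·(0) + (-0.5)·(-1) + (0.5)·(-2) + (0.5)·(3)) / 3 = 1/3 = 0.3333
  S[A,C] = ((-0.5)·(-1.5) + (-0.5)·(2.5) + (0.5)·(-2.5) + (0.5)·(1.5)) / 3 = -1/3 = -0.3333
  S[B,B] = ((0)·(0) + (-1)·(-1) + (-2)·(-2) + (3)·(3)) / 3 = 14/3 = 4.6667
  S[B,C] = ((0)·(-1.5) + (-1)·(2.5) + (-2)·(-2.5) + (3)·(1.5)) / 3 = 7/3 = 2.3333
  S[C,C] = ((-1.5)·(-1.5) + (2.5)·(2.5) + (-2.5)·(-2.5) + (1.5)·(1.5)) / 3 = 17/3 = 5.6667

S is symmetric (S[j,i] = S[i,j]). Assembling:

S = [[0.3333, 0.3333, -0.3333],
 [0.3333, 4.6667, 2.3333],
 [-0.3333, 2.3333, 5.6667]]


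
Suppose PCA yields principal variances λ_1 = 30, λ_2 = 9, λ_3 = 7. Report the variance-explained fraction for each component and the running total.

Step 1 — total variance = trace(Sigma) = Σ λ_i = 30 + 9 + 7 = 46.

Step 2 — fraction explained by component i = λ_i / Σ λ:
  PC1: 30/46 = 0.6522
  PC2: 9/46 = 0.1957
  PC3: 7/46 = 0.1522

Step 3 — cumulative fraction after k components = (λ_1 + ... + λ_k) / Σ λ:
  k = 1: 30/46 = 0.6522
  k = 2: (30 + 9)/46 = 39/46 = 0.8478
  k = 3: (30 + 9 + 7)/46 = 46/46 = 1

Summary (fraction, with percent):

explained: PC1 0.6522 (65.22%), PC2 0.1957 (19.57%), PC3 0.1522 (15.22%);  cumulative: 0.6522, 0.8478, 1


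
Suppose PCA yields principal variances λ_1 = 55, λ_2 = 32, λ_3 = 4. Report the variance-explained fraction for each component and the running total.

Step 1 — total variance = trace(Sigma) = Σ λ_i = 55 + 32 + 4 = 91.

Step 2 — fraction explained by component i = λ_i / Σ λ:
  PC1: 55/91 = 0.6044
  PC2: 32/91 = 0.3516
  PC3: 4/91 = 0.044

Step 3 — cumulative fraction after k components = (λ_1 + ... + λ_k) / Σ λ:
  k = 1: 55/91 = 0.6044
  k = 2: (55 + 32)/91 = 87/91 = 0.956
  k = 3: (55 + 32 + 4)/91 = 91/91 = 1

Summary (fraction, with percent):

explained: PC1 0.6044 (60.44%), PC2 0.3516 (35.16%), PC3 0.044 (4.4%);  cumulative: 0.6044, 0.956, 1


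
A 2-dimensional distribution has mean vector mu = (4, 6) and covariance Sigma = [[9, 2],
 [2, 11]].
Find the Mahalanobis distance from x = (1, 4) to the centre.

Step 1 — centre the observation: (x - mu) = (-3, -2).

Step 2 — invert Sigma. det(Sigma) = 9·11 - (2)² = 95.
  Sigma^{-1} = (1/det) · [[d, -b], [-b, a]] = [[0.1158, -0.0211],
 [-0.0211, 0.0947]].

Step 3 — form the quadratic (x - mu)^T · Sigma^{-1} · (x - mu):
  Sigma^{-1} · (x - mu) = (-0.3053, -0.1263).
  (x - mu)^T · [Sigma^{-1} · (x - mu)] = (-3)·(-0.3053) + (-2)·(-0.1263) = 1.1684.

Step 4 — take square root: d = √(1.1684) ≈ 1.0809.

d(x, mu) = √(1.1684) ≈ 1.0809


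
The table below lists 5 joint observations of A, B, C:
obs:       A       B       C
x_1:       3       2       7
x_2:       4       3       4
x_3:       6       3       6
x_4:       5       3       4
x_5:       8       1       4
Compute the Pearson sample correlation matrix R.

Step 1 — column means:
  mean(A) = (3 + 4 + 6 + 5 + 8) / 5 = 26/5 = 5.2
  mean(B) = (2 + 3 + 3 + 3 + 1) / 5 = 12/5 = 2.4
  mean(C) = (7 + 4 + 6 + 4 + 4) / 5 = 25/5 = 5

Step 2 — sample variances and covariances s[i,j] = (1/(n-1)) · Σ_k (x_{k,i} - mean_i) · (x_{k,j} - mean_j), with n-1 = 4:
  s[A,A] = ((-2.2)·(-2.2) + (-1.2)·(-1.2) + (0.8)·(0.8) + (-0.2)·(-0.2) + (2.8)·(2.8)) / 4 = 14.8/4 = 3.7
  s[A,B] = ((-2.2)·(-0.4) + (-1.2)·(0.6) + (0.8)·(0.6) + (-0.2)·(0.6) + (2.8)·(-1.4)) / 4 = -3.4/4 = -0.85
  s[A,C] = ((-2.2)·(2) + (-1.2)·(-1) + (0.8)·(1) + (-0.2)·(-1) + (2.8)·(-1)) / 4 = -5/4 = -1.25
  s[B,B] = ((-0.4)·(-0.4) + (0.6)·(0.6) + (0.6)·(0.6) + (0.6)·(0.6) + (-1.4)·(-1.4)) / 4 = 3.2/4 = 0.8
  s[B,C] = ((-0.4)·(2) + (0.6)·(-1) + (0.6)·(1) + (0.6)·(-1) + (-1.4)·(-1)) / 4 = 0/4 = 0
  s[C,C] = ((2)·(2) + (-1)·(-1) + (1)·(1) + (-1)·(-1) + (-1)·(-1)) / 4 = 8/4 = 2
  Sample standard deviations s_i = √(s[i,i]):
  s(A) = √(3.7) = 1.9235
  s(B) = √(0.8) = 0.8944
  s(C) = √(2) = 1.4142

Step 3 — r_{ij} = s_{ij} / (s_i · s_j):
  r[A,A] = 1 (diagonal).
  r[A,B] = -0.85 / (1.9235 · 0.8944) = -0.85 / 1.7205 = -0.4941
  r[A,C] = -1.25 / (1.9235 · 1.4142) = -1.25 / 2.7203 = -0.4595
  r[B,B] = 1 (diagonal).
  r[B,C] = 0 / (0.8944 · 1.4142) = 0 / 1.2649 = 0
  r[C,C] = 1 (diagonal).

R is symmetric with unit diagonal. Assembling:

R = [[1, -0.4941, -0.4595],
 [-0.4941, 1, 0],
 [-0.4595, 0, 1]]


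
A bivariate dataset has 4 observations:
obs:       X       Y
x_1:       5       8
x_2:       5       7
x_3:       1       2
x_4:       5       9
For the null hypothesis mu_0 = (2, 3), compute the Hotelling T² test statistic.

Step 1 — sample mean vector:
  mean(X) = (5 + 5 + 1 + 5) / 4 = 16/4 = 4
  mean(Y) = (8 + 7 + 2 + 9) / 4 = 26/4 = 6.5
  x̄ = (4, 6.5),  deviation x̄ - mu_0 = (4, 6.5) - (2, 3) = (2, 3.5).

Step 2 — sample covariance matrix, S[i,j] = (1/(n-1)) · Σ_k (x_{k,i} - mean_i) · (x_{k,j} - mean_j), divisor n-1 = 3:
  S[X,X] = ((1)·(1) + (1)·(1) + (-3)·(-3) + (1)·(1)) / 3 = 12/3 = 4
  S[X,Y] = ((1)·(1.5) + (1)·(0.5) + (-3)·(-4.5) + (1)·(2.5)) / 3 = 18/3 = 6
  S[Y,Y] = ((1.5)·(1.5) + (0.5)·(0.5) + (-4.5)·(-4.5) + (2.5)·(2.5)) / 3 = 29/3 = 9.6667
  S = [[4, 6],
 [6, 9.6667]].

Step 3 — invert S. det(S) = 4·9.6667 - (6)² = 2.6667.
  S^{-1} = (1/det) · [[d, -b], [-b, a]] = [[3.625, -2.25],
 [-2.25, 1.5]].

Step 4 — quadratic form (x̄ - mu_0)^T · S^{-1} · (x̄ - mu_0):
  S^{-1} · (x̄ - mu_0) = (-0.625, 0.75),
  (x̄ - mu_0)^T · [...] = (2)·(-0.625) + (3.5)·(0.75) = 1.375.

Step 5 — scale by n: T² = 4 · 1.375 = 5.5.

T² ≈ 5.5


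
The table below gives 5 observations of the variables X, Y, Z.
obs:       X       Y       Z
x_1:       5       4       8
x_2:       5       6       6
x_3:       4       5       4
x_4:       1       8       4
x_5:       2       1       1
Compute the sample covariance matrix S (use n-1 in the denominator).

Step 1 — column means:
  mean(X) = (5 + 5 + 4 + 1 + 2) / 5 = 17/5 = 3.4
  mean(Y) = (4 + 6 + 5 + 8 + 1) / 5 = 24/5 = 4.8
  mean(Z) = (8 + 6 + 4 + 4 + 1) / 5 = 23/5 = 4.6

Step 2 — sample covariance S[i,j] = (1/(n-1)) · Σ_k (x_{k,i} - mean_i) · (x_{k,j} - mean_j), with n-1 = 4.
  S[X,X] = ((1.6)·(1.6) + (1.6)·(1.6) + (0.6)·(0.6) + (-2.4)·(-2.4) + (-1.4)·(-1.4)) / 4 = 13.2/4 = 3.3
  S[X,Y] = ((1.6)·(-0.8) + (1.6)·(1.2) + (0.6)·(0.2) + (-2.4)·(3.2) + (-1.4)·(-3.8)) / 4 = -1.6/4 = -0.4
  S[X,Z] = ((1.6)·(3.4) + (1.6)·(1.4) + (0.6)·(-0.6) + (-2.4)·(-0.6) + (-1.4)·(-3.6)) / 4 = 13.8/4 = 3.45
  S[Y,Y] = ((-0.8)·(-0.8) + (1.2)·(1.2) + (0.2)·(0.2) + (3.2)·(3.2) + (-3.8)·(-3.8)) / 4 = 26.8/4 = 6.7
  S[Y,Z] = ((-0.8)·(3.4) + (1.2)·(1.4) + (0.2)·(-0.6) + (3.2)·(-0.6) + (-3.8)·(-3.6)) / 4 = 10.6/4 = 2.65
  S[Z,Z] = ((3.4)·(3.4) + (1.4)·(1.4) + (-0.6)·(-0.6) + (-0.6)·(-0.6) + (-3.6)·(-3.6)) / 4 = 27.2/4 = 6.8

S is symmetric (S[j,i] = S[i,j]). Assembling:

S = [[3.3, -0.4, 3.45],
 [-0.4, 6.7, 2.65],
 [3.45, 2.65, 6.8]]


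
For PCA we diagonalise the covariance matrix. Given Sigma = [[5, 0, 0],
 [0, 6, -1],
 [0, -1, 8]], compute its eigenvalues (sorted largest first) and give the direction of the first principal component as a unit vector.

Step 1 — characteristic polynomial p(λ) = det(λI - Sigma) = λ³ - tr·λ² + c_1·λ - det, where tr = trace, c_1 = sum of the principal 2×2 minors, det = det(Sigma):
  tr = 5 + 6 + 8 = 19,
  c_1 = (5·6 - (0)²) + (5·8 - (0)²) + (6·8 - (-1)²) = 30 + 40 + 47 = 117,
  det = 5·(6·8 - (-1)²) - (0)·((0)·8 - (-1)·(0)) + (0)·((0)·(-1) - 6·(0)) = 5·(47) - (0)·(0) + (0)·(0) = 235.
  So p(λ) = λ³ - 19λ² + 117λ - 235.
Step 2 — look for an integer root (rational root theorem: any rational root is an integer divisor of 235). Testing λ = 5:
  p(5) = 125 - 475 + 585 - 235 = 0  ✓
  Dividing out (λ - 5): p(λ) = (λ - 5)(λ² - 14λ + 47).
Step 3 — remaining eigenvalues from the quadratic λ² - 14λ + 47 = 0:
  Δ = 14² - 4·47 = 196 - 188 = 8,  λ = (14 ± √8)/2 = (14 ± 2.8284)/2 ≈ 8.4142 or 5.5858.
  Sorted: λ_1 = 8.4142,  λ_2 = 5.5858,  λ_3 = 5  (check: sum = 19 = tr ✓).

Step 4 — unit eigenvector for λ_1 ≈ 8.4142: v spans the null space of (Sigma - λ_1 I), whose rows are
  r_1 = (-3.4142, 0, 0),  r_2 = (0, -2.4142, -1),  r_3 = (0, -1, -0.4142).
  v is orthogonal to every row, so take v ∝ r_1 × r_2 = ((0)·(-1) - (0)·(-2.4142), (0)·(0) - (-3.4142)·(-1), (-3.4142)·(-2.4142) - (0)·(0)) ≈ (0, -3.4142, 8.2426).
  Rescale (multiply by -1 so the first nonzero entry is positive): u = (0, 3.4142, -8.2426).
  ||u|| = √((0)² + (3.4142)² + (-8.2426)²) = √(79.598) ≈ 8.9218,  v_1 = u/||u|| ≈ (0, 0.3827, -0.9239) (||v_1|| = 1).

λ_1 = 8.4142,  λ_2 = 5.5858,  λ_3 = 5;  v_1 ≈ (0, 0.3827, -0.9239)


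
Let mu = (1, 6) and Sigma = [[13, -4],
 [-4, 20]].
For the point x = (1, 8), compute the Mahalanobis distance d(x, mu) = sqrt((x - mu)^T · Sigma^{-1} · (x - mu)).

Step 1 — centre the observation: (x - mu) = (0, 2).

Step 2 — invert Sigma. det(Sigma) = 13·20 - (-4)² = 244.
  Sigma^{-1} = (1/det) · [[d, -b], [-b, a]] = [[0.082, 0.0164],
 [0.0164, 0.0533]].

Step 3 — form the quadratic (x - mu)^T · Sigma^{-1} · (x - mu):
  Sigma^{-1} · (x - mu) = (0.0328, 0.1066).
  (x - mu)^T · [Sigma^{-1} · (x - mu)] = (0)·(0.0328) + (2)·(0.1066) = 0.2131.

Step 4 — take square root: d = √(0.2131) ≈ 0.4616.

d(x, mu) = √(0.2131) ≈ 0.4616


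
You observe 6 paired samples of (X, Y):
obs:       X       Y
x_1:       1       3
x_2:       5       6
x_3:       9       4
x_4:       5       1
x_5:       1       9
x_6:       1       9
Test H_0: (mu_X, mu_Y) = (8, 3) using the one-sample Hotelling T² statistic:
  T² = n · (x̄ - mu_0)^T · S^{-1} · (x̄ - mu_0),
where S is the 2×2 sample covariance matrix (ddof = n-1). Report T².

Step 1 — sample mean vector:
  mean(X) = (1 + 5 + 9 + 5 + 1 + 1) / 6 = 22/6 = 3.6667
  mean(Y) = (3 + 6 + 4 + 1 + 9 + 9) / 6 = 32/6 = 5.3333
  x̄ = (3.6667, 5.3333),  deviation x̄ - mu_0 = (3.6667, 5.3333) - (8, 3) = (-4.3333, 2.3333).

Step 2 — sample covariance matrix, S[i,j] = (1/(n-1)) · Σ_k (x_{k,i} - mean_i) · (x_{k,j} - mean_j), divisor n-1 = 5:
  S[X,X] = ((-2.6667)·(-2.6667) + (1.3333)·(1.3333) + (5.3333)·(5.3333) + (1.3333)·(1.3333) + (-2.6667)·(-2.6667) + (-2.6667)·(-2.6667)) / 5 = 53.3333/5 = 10.6667
  S[X,Y] = ((-2.6667)·(-2.3333) + (1.3333)·(0.6667) + (5.3333)·(-1.3333) + (1.3333)·(-4.3333) + (-2.6667)·(3.6667) + (-2.6667)·(3.6667)) / 5 = -25.3333/5 = -5.0667
  S[Y,Y] = ((-2.3333)·(-2.3333) + (0.6667)·(0.6667) + (-1.3333)·(-1.3333) + (-4.3333)·(-4.3333) + (3.6667)·(3.6667) + (3.6667)·(3.6667)) / 5 = 53.3333/5 = 10.6667
  S = [[10.6667, -5.0667],
 [-5.0667, 10.6667]].

Step 3 — invert S. det(S) = 10.6667·10.6667 - (-5.0667)² = 88.1067.
  S^{-1} = (1/det) · [[d, -b], [-b, a]] = [[0.1211, 0.0575],
 [0.0575, 0.1211]].

Step 4 — quadratic form (x̄ - mu_0)^T · S^{-1} · (x̄ - mu_0):
  S^{-1} · (x̄ - mu_0) = (-0.3904, 0.0333),
  (x̄ - mu_0)^T · [...] = (-4.3333)·(-0.3904) + (2.3333)·(0.0333) = 1.7696.

Step 5 — scale by n: T² = 6 · 1.7696 = 10.6174.

T² ≈ 10.6174


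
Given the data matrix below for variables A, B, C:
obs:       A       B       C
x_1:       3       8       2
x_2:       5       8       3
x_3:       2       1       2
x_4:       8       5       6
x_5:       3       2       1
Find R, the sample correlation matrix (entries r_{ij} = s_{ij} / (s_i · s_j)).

Step 1 — column means:
  mean(A) = (3 + 5 + 2 + 8 + 3) / 5 = 21/5 = 4.2
  mean(B) = (8 + 8 + 1 + 5 + 2) / 5 = 24/5 = 4.8
  mean(C) = (2 + 3 + 2 + 6 + 1) / 5 = 14/5 = 2.8

Step 2 — sample variances and covariances s[i,j] = (1/(n-1)) · Σ_k (x_{k,i} - mean_i) · (x_{k,j} - mean_j), with n-1 = 4:
  s[A,A] = ((-1.2)·(-1.2) + (0.8)·(0.8) + (-2.2)·(-2.2) + (3.8)·(3.8) + (-1.2)·(-1.2)) / 4 = 22.8/4 = 5.7
  s[A,B] = ((-1.2)·(3.2) + (0.8)·(3.2) + (-2.2)·(-3.8) + (3.8)·(0.2) + (-1.2)·(-2.8)) / 4 = 11.2/4 = 2.8
  s[A,C] = ((-1.2)·(-0.8) + (0.8)·(0.2) + (-2.2)·(-0.8) + (3.8)·(3.2) + (-1.2)·(-1.8)) / 4 = 17.2/4 = 4.3
  s[B,B] = ((3.2)·(3.2) + (3.2)·(3.2) + (-3.8)·(-3.8) + (0.2)·(0.2) + (-2.8)·(-2.8)) / 4 = 42.8/4 = 10.7
  s[B,C] = ((3.2)·(-0.8) + (3.2)·(0.2) + (-3.8)·(-0.8) + (0.2)·(3.2) + (-2.8)·(-1.8)) / 4 = 6.8/4 = 1.7
  s[C,C] = ((-0.8)·(-0.8) + (0.2)·(0.2) + (-0.8)·(-0.8) + (3.2)·(3.2) + (-1.8)·(-1.8)) / 4 = 14.8/4 = 3.7
  Sample standard deviations s_i = √(s[i,i]):
  s(A) = √(5.7) = 2.3875
  s(B) = √(10.7) = 3.2711
  s(C) = √(3.7) = 1.9235

Step 3 — r_{ij} = s_{ij} / (s_i · s_j):
  r[A,A] = 1 (diagonal).
  r[A,B] = 2.8 / (2.3875 · 3.2711) = 2.8 / 7.8096 = 0.3585
  r[A,C] = 4.3 / (2.3875 · 1.9235) = 4.3 / 4.5924 = 0.9363
  r[B,B] = 1 (diagonal).
  r[B,C] = 1.7 / (3.2711 · 1.9235) = 1.7 / 6.2921 = 0.2702
  r[C,C] = 1 (diagonal).

R is symmetric with unit diagonal. Assembling:

R = [[1, 0.3585, 0.9363],
 [0.3585, 1, 0.2702],
 [0.9363, 0.2702, 1]]


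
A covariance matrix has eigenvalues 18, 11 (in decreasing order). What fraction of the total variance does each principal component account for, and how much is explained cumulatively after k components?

Step 1 — total variance = trace(Sigma) = Σ λ_i = 18 + 11 = 29.

Step 2 — fraction explained by component i = λ_i / Σ λ:
  PC1: 18/29 = 0.6207
  PC2: 11/29 = 0.3793

Step 3 — cumulative fraction after k components = (λ_1 + ... + λ_k) / Σ λ:
  k = 1: 18/29 = 0.6207
  k = 2: (18 + 11)/29 = 29/29 = 1

Summary (fraction, with percent):

explained: PC1 0.6207 (62.07%), PC2 0.3793 (37.93%);  cumulative: 0.6207, 1


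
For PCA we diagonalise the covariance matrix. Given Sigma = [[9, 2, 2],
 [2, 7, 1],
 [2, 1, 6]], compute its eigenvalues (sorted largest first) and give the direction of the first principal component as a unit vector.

Step 1 — characteristic polynomial p(λ) = det(λI - Sigma) = λ³ - tr·λ² + c_1·λ - det, where tr = trace, c_1 = sum of the principal 2×2 minors, det = det(Sigma):
  tr = 9 + 7 + 6 = 22,
  c_1 = (9·7 - (2)²) + (9·6 - (2)²) + (7·6 - (1)²) = 59 + 50 + 41 = 150,
  det = 9·(7·6 - (1)²) - (2)·((2)·6 - (1)·(2)) + (2)·((2)·(1) - 7·(2)) = 9·(41) - (2)·(10) + (2)·(-12) = 325.
  So p(λ) = λ³ - 22λ² + 150λ - 325.
Step 2 — look for an integer root (rational root theorem: any rational root is an integer divisor of 325). Testing λ = 5:
  p(5) = 125 - 550 + 750 - 325 = 0  ✓
  Dividing out (λ - 5): p(λ) = (λ - 5)(λ² - 17λ + 65).
Step 3 — remaining eigenvalues from the quadratic λ² - 17λ + 65 = 0:
  Δ = 17² - 4·65 = 289 - 260 = 29,  λ = (17 ± √29)/2 = (17 ± 5.3852)/2 ≈ 11.1926 or 5.8074.
  Sorted: λ_1 = 11.1926,  λ_2 = 5.8074,  λ_3 = 5  (check: sum = 22 = tr ✓).

Step 4 — unit eigenvector for λ_1 ≈ 11.1926: v spans the null space of (Sigma - λ_1 I), whose rows are
  r_1 = (-2.1926, 2, 2),  r_2 = (2, -4.1926, 1),  r_3 = (2, 1, -5.1926).
  v is orthogonal to every row, so take v ∝ r_1 × r_2 = ((2)·(1) - (2)·(-4.1926), (2)·(2) - (-2.1926)·(1), (-2.1926)·(-4.1926) - (2)·(2)) ≈ (10.3852, 6.1926, 5.1926).
  Let u = (10.3852, 6.1926, 5.1926).
  ||u|| = √((10.3852)² + (6.1926)² + (5.1926)²) = √(173.1626) ≈ 13.1591,  v_1 = u/||u|| ≈ (0.7892, 0.4706, 0.3946) (||v_1|| = 1).

λ_1 = 11.1926,  λ_2 = 5.8074,  λ_3 = 5;  v_1 ≈ (0.7892, 0.4706, 0.3946)


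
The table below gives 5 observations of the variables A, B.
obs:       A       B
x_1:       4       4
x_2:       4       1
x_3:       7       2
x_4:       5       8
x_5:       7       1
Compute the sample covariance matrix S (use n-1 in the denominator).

Step 1 — column means:
  mean(A) = (4 + 4 + 7 + 5 + 7) / 5 = 27/5 = 5.4
  mean(B) = (4 + 1 + 2 + 8 + 1) / 5 = 16/5 = 3.2

Step 2 — sample covariance S[i,j] = (1/(n-1)) · Σ_k (x_{k,i} - mean_i) · (x_{k,j} - mean_j), with n-1 = 4.
  S[A,A] = ((-1.4)·(-1.4) + (-1.4)·(-1.4) + (1.6)·(1.6) + (-0.4)·(-0.4) + (1.6)·(1.6)) / 4 = 9.2/4 = 2.3
  S[A,B] = ((-1.4)·(0.8) + (-1.4)·(-2.2) + (1.6)·(-1.2) + (-0.4)·(4.8) + (1.6)·(-2.2)) / 4 = -5.4/4 = -1.35
  S[B,B] = ((0.8)·(0.8) + (-2.2)·(-2.2) + (-1.2)·(-1.2) + (4.8)·(4.8) + (-2.2)·(-2.2)) / 4 = 34.8/4 = 8.7

S is symmetric (S[j,i] = S[i,j]). Assembling:

S = [[2.3, -1.35],
 [-1.35, 8.7]]
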